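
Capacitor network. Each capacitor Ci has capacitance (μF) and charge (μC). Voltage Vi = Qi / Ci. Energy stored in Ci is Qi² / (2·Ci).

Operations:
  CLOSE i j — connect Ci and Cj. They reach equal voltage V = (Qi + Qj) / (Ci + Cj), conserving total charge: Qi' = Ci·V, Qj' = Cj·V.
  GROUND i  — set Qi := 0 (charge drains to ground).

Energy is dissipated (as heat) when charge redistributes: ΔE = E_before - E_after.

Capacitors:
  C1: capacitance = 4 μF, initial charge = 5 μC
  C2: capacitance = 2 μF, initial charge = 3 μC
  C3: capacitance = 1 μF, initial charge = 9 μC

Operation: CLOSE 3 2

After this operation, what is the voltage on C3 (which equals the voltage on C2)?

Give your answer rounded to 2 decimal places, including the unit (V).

Answer: 4.00 V

Derivation:
Initial: C1(4μF, Q=5μC, V=1.25V), C2(2μF, Q=3μC, V=1.50V), C3(1μF, Q=9μC, V=9.00V)
Op 1: CLOSE 3-2: Q_total=12.00, C_total=3.00, V=4.00; Q3=4.00, Q2=8.00; dissipated=18.750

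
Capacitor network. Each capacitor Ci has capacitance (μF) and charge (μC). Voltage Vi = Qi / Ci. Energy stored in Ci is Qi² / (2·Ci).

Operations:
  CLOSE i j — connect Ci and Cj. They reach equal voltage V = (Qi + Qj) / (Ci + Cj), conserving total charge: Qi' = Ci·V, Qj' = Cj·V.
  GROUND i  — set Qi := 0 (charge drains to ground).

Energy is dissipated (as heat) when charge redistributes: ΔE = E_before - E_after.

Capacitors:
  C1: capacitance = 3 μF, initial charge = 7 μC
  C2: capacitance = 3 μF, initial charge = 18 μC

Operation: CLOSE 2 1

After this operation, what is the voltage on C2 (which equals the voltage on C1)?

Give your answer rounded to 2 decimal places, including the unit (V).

Initial: C1(3μF, Q=7μC, V=2.33V), C2(3μF, Q=18μC, V=6.00V)
Op 1: CLOSE 2-1: Q_total=25.00, C_total=6.00, V=4.17; Q2=12.50, Q1=12.50; dissipated=10.083

Answer: 4.17 V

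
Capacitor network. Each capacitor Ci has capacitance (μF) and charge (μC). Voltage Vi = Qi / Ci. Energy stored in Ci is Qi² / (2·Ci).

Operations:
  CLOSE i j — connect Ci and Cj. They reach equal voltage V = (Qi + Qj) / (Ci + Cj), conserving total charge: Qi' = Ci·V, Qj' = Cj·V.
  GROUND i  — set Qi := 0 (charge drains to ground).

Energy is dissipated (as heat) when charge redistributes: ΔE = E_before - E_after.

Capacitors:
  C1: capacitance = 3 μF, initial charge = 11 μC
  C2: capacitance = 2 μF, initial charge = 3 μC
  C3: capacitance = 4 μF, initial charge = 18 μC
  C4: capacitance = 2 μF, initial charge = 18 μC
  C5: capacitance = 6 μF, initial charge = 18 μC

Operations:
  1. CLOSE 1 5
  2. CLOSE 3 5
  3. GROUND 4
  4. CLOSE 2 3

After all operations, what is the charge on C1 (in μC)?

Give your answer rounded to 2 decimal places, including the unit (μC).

Initial: C1(3μF, Q=11μC, V=3.67V), C2(2μF, Q=3μC, V=1.50V), C3(4μF, Q=18μC, V=4.50V), C4(2μF, Q=18μC, V=9.00V), C5(6μF, Q=18μC, V=3.00V)
Op 1: CLOSE 1-5: Q_total=29.00, C_total=9.00, V=3.22; Q1=9.67, Q5=19.33; dissipated=0.444
Op 2: CLOSE 3-5: Q_total=37.33, C_total=10.00, V=3.73; Q3=14.93, Q5=22.40; dissipated=1.959
Op 3: GROUND 4: Q4=0; energy lost=81.000
Op 4: CLOSE 2-3: Q_total=17.93, C_total=6.00, V=2.99; Q2=5.98, Q3=11.96; dissipated=3.325
Final charges: Q1=9.67, Q2=5.98, Q3=11.96, Q4=0.00, Q5=22.40

Answer: 9.67 μC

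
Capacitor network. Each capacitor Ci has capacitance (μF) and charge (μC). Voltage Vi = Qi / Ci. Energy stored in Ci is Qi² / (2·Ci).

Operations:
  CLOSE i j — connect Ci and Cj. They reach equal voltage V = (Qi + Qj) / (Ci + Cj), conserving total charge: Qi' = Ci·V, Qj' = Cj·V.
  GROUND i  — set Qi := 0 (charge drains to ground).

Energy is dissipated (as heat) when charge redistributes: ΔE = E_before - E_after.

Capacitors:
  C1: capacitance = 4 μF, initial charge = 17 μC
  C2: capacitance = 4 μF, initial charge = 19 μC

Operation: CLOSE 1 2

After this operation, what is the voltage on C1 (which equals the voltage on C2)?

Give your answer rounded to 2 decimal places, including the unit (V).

Answer: 4.50 V

Derivation:
Initial: C1(4μF, Q=17μC, V=4.25V), C2(4μF, Q=19μC, V=4.75V)
Op 1: CLOSE 1-2: Q_total=36.00, C_total=8.00, V=4.50; Q1=18.00, Q2=18.00; dissipated=0.250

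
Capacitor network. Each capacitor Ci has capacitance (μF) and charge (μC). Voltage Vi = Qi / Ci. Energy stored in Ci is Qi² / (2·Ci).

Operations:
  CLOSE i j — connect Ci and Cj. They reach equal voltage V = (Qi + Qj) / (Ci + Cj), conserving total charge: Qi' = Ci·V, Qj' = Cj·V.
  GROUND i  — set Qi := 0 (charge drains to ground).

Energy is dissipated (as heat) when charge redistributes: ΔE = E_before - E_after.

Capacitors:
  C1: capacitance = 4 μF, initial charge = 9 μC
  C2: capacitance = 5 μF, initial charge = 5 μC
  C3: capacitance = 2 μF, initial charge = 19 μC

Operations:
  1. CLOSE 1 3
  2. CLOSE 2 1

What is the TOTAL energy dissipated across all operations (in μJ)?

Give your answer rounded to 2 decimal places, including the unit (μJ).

Answer: 49.98 μJ

Derivation:
Initial: C1(4μF, Q=9μC, V=2.25V), C2(5μF, Q=5μC, V=1.00V), C3(2μF, Q=19μC, V=9.50V)
Op 1: CLOSE 1-3: Q_total=28.00, C_total=6.00, V=4.67; Q1=18.67, Q3=9.33; dissipated=35.042
Op 2: CLOSE 2-1: Q_total=23.67, C_total=9.00, V=2.63; Q2=13.15, Q1=10.52; dissipated=14.938
Total dissipated: 49.980 μJ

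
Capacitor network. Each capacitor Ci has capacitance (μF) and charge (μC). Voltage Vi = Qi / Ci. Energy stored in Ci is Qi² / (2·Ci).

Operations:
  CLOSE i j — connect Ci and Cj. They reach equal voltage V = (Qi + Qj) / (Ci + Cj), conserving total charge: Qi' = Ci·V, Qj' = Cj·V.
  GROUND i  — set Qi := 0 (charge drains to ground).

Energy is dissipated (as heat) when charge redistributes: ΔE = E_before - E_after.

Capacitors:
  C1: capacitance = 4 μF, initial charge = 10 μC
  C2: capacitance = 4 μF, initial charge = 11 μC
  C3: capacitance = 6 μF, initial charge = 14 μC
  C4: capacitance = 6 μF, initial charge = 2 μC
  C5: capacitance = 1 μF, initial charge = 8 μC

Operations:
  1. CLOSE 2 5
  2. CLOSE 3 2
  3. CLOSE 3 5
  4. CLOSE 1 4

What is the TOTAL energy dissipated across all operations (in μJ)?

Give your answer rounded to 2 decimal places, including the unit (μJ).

Answer: 19.57 μJ

Derivation:
Initial: C1(4μF, Q=10μC, V=2.50V), C2(4μF, Q=11μC, V=2.75V), C3(6μF, Q=14μC, V=2.33V), C4(6μF, Q=2μC, V=0.33V), C5(1μF, Q=8μC, V=8.00V)
Op 1: CLOSE 2-5: Q_total=19.00, C_total=5.00, V=3.80; Q2=15.20, Q5=3.80; dissipated=11.025
Op 2: CLOSE 3-2: Q_total=29.20, C_total=10.00, V=2.92; Q3=17.52, Q2=11.68; dissipated=2.581
Op 3: CLOSE 3-5: Q_total=21.32, C_total=7.00, V=3.05; Q3=18.27, Q5=3.05; dissipated=0.332
Op 4: CLOSE 1-4: Q_total=12.00, C_total=10.00, V=1.20; Q1=4.80, Q4=7.20; dissipated=5.633
Total dissipated: 19.572 μJ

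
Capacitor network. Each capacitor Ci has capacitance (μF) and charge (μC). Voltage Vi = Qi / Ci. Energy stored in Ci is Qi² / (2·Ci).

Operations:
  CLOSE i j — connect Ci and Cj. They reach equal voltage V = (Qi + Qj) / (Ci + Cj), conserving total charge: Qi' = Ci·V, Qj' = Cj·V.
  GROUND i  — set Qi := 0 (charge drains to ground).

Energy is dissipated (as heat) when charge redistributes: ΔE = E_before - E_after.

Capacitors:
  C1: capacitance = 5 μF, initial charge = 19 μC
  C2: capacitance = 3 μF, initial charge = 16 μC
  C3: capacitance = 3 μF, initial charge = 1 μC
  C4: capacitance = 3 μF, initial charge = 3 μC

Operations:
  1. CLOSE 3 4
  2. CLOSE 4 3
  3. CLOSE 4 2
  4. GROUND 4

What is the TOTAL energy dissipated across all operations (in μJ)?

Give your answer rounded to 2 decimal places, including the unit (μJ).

Answer: 30.17 μJ

Derivation:
Initial: C1(5μF, Q=19μC, V=3.80V), C2(3μF, Q=16μC, V=5.33V), C3(3μF, Q=1μC, V=0.33V), C4(3μF, Q=3μC, V=1.00V)
Op 1: CLOSE 3-4: Q_total=4.00, C_total=6.00, V=0.67; Q3=2.00, Q4=2.00; dissipated=0.333
Op 2: CLOSE 4-3: Q_total=4.00, C_total=6.00, V=0.67; Q4=2.00, Q3=2.00; dissipated=0.000
Op 3: CLOSE 4-2: Q_total=18.00, C_total=6.00, V=3.00; Q4=9.00, Q2=9.00; dissipated=16.333
Op 4: GROUND 4: Q4=0; energy lost=13.500
Total dissipated: 30.167 μJ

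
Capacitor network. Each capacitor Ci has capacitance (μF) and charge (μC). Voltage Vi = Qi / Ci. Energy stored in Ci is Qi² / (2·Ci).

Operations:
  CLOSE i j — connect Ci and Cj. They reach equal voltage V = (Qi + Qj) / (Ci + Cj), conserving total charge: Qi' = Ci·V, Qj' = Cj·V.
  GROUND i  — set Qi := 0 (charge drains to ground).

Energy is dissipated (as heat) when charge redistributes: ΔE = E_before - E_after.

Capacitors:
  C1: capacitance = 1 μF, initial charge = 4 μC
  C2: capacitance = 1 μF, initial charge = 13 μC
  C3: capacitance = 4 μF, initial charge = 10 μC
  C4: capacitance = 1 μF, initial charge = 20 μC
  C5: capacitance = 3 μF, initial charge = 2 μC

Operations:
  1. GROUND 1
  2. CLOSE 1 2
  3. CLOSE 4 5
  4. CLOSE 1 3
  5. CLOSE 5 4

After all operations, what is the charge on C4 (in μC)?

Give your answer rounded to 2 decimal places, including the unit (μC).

Initial: C1(1μF, Q=4μC, V=4.00V), C2(1μF, Q=13μC, V=13.00V), C3(4μF, Q=10μC, V=2.50V), C4(1μF, Q=20μC, V=20.00V), C5(3μF, Q=2μC, V=0.67V)
Op 1: GROUND 1: Q1=0; energy lost=8.000
Op 2: CLOSE 1-2: Q_total=13.00, C_total=2.00, V=6.50; Q1=6.50, Q2=6.50; dissipated=42.250
Op 3: CLOSE 4-5: Q_total=22.00, C_total=4.00, V=5.50; Q4=5.50, Q5=16.50; dissipated=140.167
Op 4: CLOSE 1-3: Q_total=16.50, C_total=5.00, V=3.30; Q1=3.30, Q3=13.20; dissipated=6.400
Op 5: CLOSE 5-4: Q_total=22.00, C_total=4.00, V=5.50; Q5=16.50, Q4=5.50; dissipated=0.000
Final charges: Q1=3.30, Q2=6.50, Q3=13.20, Q4=5.50, Q5=16.50

Answer: 5.50 μC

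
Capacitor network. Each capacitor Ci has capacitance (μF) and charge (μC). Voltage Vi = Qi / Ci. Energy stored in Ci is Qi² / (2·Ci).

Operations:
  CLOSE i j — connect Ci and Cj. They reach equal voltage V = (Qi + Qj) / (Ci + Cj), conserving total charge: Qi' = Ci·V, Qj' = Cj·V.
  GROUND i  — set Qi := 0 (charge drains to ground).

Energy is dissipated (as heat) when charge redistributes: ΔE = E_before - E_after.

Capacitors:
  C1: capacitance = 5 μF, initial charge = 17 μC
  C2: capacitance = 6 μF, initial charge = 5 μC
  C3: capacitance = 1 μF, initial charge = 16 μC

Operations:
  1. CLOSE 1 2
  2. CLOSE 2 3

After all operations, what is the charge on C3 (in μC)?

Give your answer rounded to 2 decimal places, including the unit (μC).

Initial: C1(5μF, Q=17μC, V=3.40V), C2(6μF, Q=5μC, V=0.83V), C3(1μF, Q=16μC, V=16.00V)
Op 1: CLOSE 1-2: Q_total=22.00, C_total=11.00, V=2.00; Q1=10.00, Q2=12.00; dissipated=8.983
Op 2: CLOSE 2-3: Q_total=28.00, C_total=7.00, V=4.00; Q2=24.00, Q3=4.00; dissipated=84.000
Final charges: Q1=10.00, Q2=24.00, Q3=4.00

Answer: 4.00 μC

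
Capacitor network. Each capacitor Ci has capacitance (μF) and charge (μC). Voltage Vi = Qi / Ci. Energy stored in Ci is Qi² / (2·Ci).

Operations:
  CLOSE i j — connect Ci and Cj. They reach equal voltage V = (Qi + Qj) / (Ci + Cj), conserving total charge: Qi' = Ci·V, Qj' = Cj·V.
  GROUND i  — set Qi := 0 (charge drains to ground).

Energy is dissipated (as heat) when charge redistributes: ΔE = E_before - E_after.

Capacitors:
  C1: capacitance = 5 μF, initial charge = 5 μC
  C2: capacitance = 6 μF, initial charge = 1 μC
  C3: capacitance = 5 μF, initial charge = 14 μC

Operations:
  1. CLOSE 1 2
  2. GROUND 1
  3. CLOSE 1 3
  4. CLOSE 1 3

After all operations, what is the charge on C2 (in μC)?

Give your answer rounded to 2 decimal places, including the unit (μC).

Initial: C1(5μF, Q=5μC, V=1.00V), C2(6μF, Q=1μC, V=0.17V), C3(5μF, Q=14μC, V=2.80V)
Op 1: CLOSE 1-2: Q_total=6.00, C_total=11.00, V=0.55; Q1=2.73, Q2=3.27; dissipated=0.947
Op 2: GROUND 1: Q1=0; energy lost=0.744
Op 3: CLOSE 1-3: Q_total=14.00, C_total=10.00, V=1.40; Q1=7.00, Q3=7.00; dissipated=9.800
Op 4: CLOSE 1-3: Q_total=14.00, C_total=10.00, V=1.40; Q1=7.00, Q3=7.00; dissipated=0.000
Final charges: Q1=7.00, Q2=3.27, Q3=7.00

Answer: 3.27 μC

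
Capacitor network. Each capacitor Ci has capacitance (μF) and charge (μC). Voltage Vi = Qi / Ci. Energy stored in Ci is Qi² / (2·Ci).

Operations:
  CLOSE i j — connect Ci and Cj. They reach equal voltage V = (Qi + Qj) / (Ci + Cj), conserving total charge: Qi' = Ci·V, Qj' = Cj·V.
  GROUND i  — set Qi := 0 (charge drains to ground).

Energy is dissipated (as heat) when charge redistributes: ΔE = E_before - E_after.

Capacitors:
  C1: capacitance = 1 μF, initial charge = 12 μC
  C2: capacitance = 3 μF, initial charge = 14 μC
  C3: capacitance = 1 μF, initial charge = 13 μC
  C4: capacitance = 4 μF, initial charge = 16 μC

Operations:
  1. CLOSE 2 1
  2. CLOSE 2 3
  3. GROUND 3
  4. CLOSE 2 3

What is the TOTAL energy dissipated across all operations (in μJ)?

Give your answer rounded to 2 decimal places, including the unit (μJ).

Initial: C1(1μF, Q=12μC, V=12.00V), C2(3μF, Q=14μC, V=4.67V), C3(1μF, Q=13μC, V=13.00V), C4(4μF, Q=16μC, V=4.00V)
Op 1: CLOSE 2-1: Q_total=26.00, C_total=4.00, V=6.50; Q2=19.50, Q1=6.50; dissipated=20.167
Op 2: CLOSE 2-3: Q_total=32.50, C_total=4.00, V=8.12; Q2=24.38, Q3=8.12; dissipated=15.844
Op 3: GROUND 3: Q3=0; energy lost=33.008
Op 4: CLOSE 2-3: Q_total=24.38, C_total=4.00, V=6.09; Q2=18.28, Q3=6.09; dissipated=24.756
Total dissipated: 93.774 μJ

Answer: 93.77 μJ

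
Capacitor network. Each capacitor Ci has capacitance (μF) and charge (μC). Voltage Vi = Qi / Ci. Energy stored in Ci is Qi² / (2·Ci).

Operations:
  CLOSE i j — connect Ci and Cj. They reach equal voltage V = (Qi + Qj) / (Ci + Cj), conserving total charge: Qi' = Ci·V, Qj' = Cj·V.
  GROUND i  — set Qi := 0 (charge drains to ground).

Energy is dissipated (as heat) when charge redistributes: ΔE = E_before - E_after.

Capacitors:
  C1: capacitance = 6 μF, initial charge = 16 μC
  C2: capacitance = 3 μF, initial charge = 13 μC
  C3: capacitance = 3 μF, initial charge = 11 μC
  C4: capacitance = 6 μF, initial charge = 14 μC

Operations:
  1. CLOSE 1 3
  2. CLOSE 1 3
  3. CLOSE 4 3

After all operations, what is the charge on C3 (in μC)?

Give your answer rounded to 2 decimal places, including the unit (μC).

Initial: C1(6μF, Q=16μC, V=2.67V), C2(3μF, Q=13μC, V=4.33V), C3(3μF, Q=11μC, V=3.67V), C4(6μF, Q=14μC, V=2.33V)
Op 1: CLOSE 1-3: Q_total=27.00, C_total=9.00, V=3.00; Q1=18.00, Q3=9.00; dissipated=1.000
Op 2: CLOSE 1-3: Q_total=27.00, C_total=9.00, V=3.00; Q1=18.00, Q3=9.00; dissipated=0.000
Op 3: CLOSE 4-3: Q_total=23.00, C_total=9.00, V=2.56; Q4=15.33, Q3=7.67; dissipated=0.444
Final charges: Q1=18.00, Q2=13.00, Q3=7.67, Q4=15.33

Answer: 7.67 μC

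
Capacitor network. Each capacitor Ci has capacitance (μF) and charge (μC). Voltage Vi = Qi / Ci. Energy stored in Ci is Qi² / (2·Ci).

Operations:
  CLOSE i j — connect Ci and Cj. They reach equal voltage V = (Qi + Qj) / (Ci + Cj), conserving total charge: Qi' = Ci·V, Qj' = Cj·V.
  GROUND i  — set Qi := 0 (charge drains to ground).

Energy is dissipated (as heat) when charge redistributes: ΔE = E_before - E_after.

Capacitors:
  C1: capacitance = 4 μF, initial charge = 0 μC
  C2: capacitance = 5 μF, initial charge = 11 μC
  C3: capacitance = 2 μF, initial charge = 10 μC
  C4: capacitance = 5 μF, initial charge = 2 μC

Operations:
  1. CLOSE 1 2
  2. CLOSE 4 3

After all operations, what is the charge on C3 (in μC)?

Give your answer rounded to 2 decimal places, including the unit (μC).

Answer: 3.43 μC

Derivation:
Initial: C1(4μF, Q=0μC, V=0.00V), C2(5μF, Q=11μC, V=2.20V), C3(2μF, Q=10μC, V=5.00V), C4(5μF, Q=2μC, V=0.40V)
Op 1: CLOSE 1-2: Q_total=11.00, C_total=9.00, V=1.22; Q1=4.89, Q2=6.11; dissipated=5.378
Op 2: CLOSE 4-3: Q_total=12.00, C_total=7.00, V=1.71; Q4=8.57, Q3=3.43; dissipated=15.114
Final charges: Q1=4.89, Q2=6.11, Q3=3.43, Q4=8.57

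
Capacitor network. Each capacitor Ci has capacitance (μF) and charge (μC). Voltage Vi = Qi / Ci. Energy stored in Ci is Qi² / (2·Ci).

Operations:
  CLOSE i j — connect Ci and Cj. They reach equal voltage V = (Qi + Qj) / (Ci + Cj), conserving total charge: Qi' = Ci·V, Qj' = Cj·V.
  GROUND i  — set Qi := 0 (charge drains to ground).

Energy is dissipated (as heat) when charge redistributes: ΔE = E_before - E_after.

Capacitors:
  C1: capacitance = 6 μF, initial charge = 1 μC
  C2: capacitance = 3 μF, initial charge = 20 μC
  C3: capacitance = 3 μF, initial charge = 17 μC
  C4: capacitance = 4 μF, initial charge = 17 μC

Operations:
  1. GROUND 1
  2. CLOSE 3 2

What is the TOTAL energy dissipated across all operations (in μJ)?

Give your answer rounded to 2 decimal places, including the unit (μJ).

Initial: C1(6μF, Q=1μC, V=0.17V), C2(3μF, Q=20μC, V=6.67V), C3(3μF, Q=17μC, V=5.67V), C4(4μF, Q=17μC, V=4.25V)
Op 1: GROUND 1: Q1=0; energy lost=0.083
Op 2: CLOSE 3-2: Q_total=37.00, C_total=6.00, V=6.17; Q3=18.50, Q2=18.50; dissipated=0.750
Total dissipated: 0.833 μJ

Answer: 0.83 μJ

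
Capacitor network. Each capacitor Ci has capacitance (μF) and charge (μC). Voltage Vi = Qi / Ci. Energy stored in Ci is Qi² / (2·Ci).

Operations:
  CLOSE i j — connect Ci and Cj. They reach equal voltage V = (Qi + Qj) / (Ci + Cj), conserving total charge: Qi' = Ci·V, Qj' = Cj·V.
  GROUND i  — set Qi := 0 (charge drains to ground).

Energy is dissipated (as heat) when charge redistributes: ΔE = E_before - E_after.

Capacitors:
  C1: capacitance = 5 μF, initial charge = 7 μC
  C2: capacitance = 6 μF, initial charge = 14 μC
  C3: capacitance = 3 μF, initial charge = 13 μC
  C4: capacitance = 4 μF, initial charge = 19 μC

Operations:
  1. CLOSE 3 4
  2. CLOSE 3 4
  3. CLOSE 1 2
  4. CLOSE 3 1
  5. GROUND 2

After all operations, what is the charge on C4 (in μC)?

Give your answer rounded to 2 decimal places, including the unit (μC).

Answer: 18.29 μC

Derivation:
Initial: C1(5μF, Q=7μC, V=1.40V), C2(6μF, Q=14μC, V=2.33V), C3(3μF, Q=13μC, V=4.33V), C4(4μF, Q=19μC, V=4.75V)
Op 1: CLOSE 3-4: Q_total=32.00, C_total=7.00, V=4.57; Q3=13.71, Q4=18.29; dissipated=0.149
Op 2: CLOSE 3-4: Q_total=32.00, C_total=7.00, V=4.57; Q3=13.71, Q4=18.29; dissipated=0.000
Op 3: CLOSE 1-2: Q_total=21.00, C_total=11.00, V=1.91; Q1=9.55, Q2=11.45; dissipated=1.188
Op 4: CLOSE 3-1: Q_total=23.26, C_total=8.00, V=2.91; Q3=8.72, Q1=14.54; dissipated=6.645
Op 5: GROUND 2: Q2=0; energy lost=10.934
Final charges: Q1=14.54, Q2=0.00, Q3=8.72, Q4=18.29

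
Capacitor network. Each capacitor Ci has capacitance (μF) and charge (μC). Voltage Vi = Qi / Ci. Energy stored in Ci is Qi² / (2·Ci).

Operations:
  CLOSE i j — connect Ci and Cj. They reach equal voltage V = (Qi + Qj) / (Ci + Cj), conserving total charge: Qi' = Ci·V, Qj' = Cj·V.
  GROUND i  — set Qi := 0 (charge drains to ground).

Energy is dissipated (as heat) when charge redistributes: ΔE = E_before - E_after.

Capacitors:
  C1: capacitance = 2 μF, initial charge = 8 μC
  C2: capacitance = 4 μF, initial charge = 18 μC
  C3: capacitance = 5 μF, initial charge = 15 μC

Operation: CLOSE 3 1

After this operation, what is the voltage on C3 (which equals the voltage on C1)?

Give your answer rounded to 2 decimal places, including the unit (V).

Answer: 3.29 V

Derivation:
Initial: C1(2μF, Q=8μC, V=4.00V), C2(4μF, Q=18μC, V=4.50V), C3(5μF, Q=15μC, V=3.00V)
Op 1: CLOSE 3-1: Q_total=23.00, C_total=7.00, V=3.29; Q3=16.43, Q1=6.57; dissipated=0.714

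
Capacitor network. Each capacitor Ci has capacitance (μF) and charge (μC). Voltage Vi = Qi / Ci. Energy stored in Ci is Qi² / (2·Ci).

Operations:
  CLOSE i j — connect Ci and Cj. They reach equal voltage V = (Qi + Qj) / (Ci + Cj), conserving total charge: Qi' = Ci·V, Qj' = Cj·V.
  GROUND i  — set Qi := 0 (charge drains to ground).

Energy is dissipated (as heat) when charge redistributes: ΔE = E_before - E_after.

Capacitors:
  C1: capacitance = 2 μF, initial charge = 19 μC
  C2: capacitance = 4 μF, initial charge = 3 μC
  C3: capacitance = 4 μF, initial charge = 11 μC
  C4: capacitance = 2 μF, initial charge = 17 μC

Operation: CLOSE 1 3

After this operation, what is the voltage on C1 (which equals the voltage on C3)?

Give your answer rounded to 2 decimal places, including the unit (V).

Initial: C1(2μF, Q=19μC, V=9.50V), C2(4μF, Q=3μC, V=0.75V), C3(4μF, Q=11μC, V=2.75V), C4(2μF, Q=17μC, V=8.50V)
Op 1: CLOSE 1-3: Q_total=30.00, C_total=6.00, V=5.00; Q1=10.00, Q3=20.00; dissipated=30.375

Answer: 5.00 V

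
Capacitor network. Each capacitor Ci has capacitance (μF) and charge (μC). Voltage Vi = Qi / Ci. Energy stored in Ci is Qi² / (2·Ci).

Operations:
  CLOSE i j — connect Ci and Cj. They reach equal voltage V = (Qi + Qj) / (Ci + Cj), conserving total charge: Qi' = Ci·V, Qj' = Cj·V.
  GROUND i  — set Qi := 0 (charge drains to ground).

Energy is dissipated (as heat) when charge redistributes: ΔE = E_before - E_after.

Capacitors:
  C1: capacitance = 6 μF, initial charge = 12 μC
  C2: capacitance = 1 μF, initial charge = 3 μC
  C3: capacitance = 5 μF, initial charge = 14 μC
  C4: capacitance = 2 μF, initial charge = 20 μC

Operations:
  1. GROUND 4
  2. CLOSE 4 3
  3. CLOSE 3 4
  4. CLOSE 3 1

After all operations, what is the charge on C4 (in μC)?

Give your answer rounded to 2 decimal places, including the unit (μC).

Initial: C1(6μF, Q=12μC, V=2.00V), C2(1μF, Q=3μC, V=3.00V), C3(5μF, Q=14μC, V=2.80V), C4(2μF, Q=20μC, V=10.00V)
Op 1: GROUND 4: Q4=0; energy lost=100.000
Op 2: CLOSE 4-3: Q_total=14.00, C_total=7.00, V=2.00; Q4=4.00, Q3=10.00; dissipated=5.600
Op 3: CLOSE 3-4: Q_total=14.00, C_total=7.00, V=2.00; Q3=10.00, Q4=4.00; dissipated=0.000
Op 4: CLOSE 3-1: Q_total=22.00, C_total=11.00, V=2.00; Q3=10.00, Q1=12.00; dissipated=0.000
Final charges: Q1=12.00, Q2=3.00, Q3=10.00, Q4=4.00

Answer: 4.00 μC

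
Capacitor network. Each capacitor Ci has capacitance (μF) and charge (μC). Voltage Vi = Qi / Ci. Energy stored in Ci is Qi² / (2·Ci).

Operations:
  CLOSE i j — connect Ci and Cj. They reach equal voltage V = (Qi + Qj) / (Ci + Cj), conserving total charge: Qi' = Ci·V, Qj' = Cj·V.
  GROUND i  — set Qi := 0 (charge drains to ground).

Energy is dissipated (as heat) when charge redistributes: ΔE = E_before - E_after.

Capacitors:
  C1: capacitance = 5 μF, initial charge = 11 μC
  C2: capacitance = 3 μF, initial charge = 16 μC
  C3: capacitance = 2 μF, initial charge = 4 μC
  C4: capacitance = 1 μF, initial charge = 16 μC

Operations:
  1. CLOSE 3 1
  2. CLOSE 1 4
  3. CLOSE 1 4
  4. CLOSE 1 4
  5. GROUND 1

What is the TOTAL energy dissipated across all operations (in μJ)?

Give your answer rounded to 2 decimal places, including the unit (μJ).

Answer: 129.60 μJ

Derivation:
Initial: C1(5μF, Q=11μC, V=2.20V), C2(3μF, Q=16μC, V=5.33V), C3(2μF, Q=4μC, V=2.00V), C4(1μF, Q=16μC, V=16.00V)
Op 1: CLOSE 3-1: Q_total=15.00, C_total=7.00, V=2.14; Q3=4.29, Q1=10.71; dissipated=0.029
Op 2: CLOSE 1-4: Q_total=26.71, C_total=6.00, V=4.45; Q1=22.26, Q4=4.45; dissipated=80.009
Op 3: CLOSE 1-4: Q_total=26.71, C_total=6.00, V=4.45; Q1=22.26, Q4=4.45; dissipated=0.000
Op 4: CLOSE 1-4: Q_total=26.71, C_total=6.00, V=4.45; Q1=22.26, Q4=4.45; dissipated=0.000
Op 5: GROUND 1: Q1=0; energy lost=49.559
Total dissipated: 129.596 μJ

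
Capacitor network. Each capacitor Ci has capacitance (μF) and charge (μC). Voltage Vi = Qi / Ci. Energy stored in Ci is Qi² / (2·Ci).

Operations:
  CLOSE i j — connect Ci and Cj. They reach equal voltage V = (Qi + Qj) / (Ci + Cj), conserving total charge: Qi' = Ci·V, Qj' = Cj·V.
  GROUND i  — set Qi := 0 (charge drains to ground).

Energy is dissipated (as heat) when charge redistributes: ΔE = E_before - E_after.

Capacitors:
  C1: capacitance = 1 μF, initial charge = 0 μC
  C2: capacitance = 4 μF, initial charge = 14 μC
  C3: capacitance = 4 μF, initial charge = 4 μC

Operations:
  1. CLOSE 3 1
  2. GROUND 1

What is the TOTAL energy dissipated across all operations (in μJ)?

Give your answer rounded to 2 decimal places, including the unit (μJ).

Initial: C1(1μF, Q=0μC, V=0.00V), C2(4μF, Q=14μC, V=3.50V), C3(4μF, Q=4μC, V=1.00V)
Op 1: CLOSE 3-1: Q_total=4.00, C_total=5.00, V=0.80; Q3=3.20, Q1=0.80; dissipated=0.400
Op 2: GROUND 1: Q1=0; energy lost=0.320
Total dissipated: 0.720 μJ

Answer: 0.72 μJ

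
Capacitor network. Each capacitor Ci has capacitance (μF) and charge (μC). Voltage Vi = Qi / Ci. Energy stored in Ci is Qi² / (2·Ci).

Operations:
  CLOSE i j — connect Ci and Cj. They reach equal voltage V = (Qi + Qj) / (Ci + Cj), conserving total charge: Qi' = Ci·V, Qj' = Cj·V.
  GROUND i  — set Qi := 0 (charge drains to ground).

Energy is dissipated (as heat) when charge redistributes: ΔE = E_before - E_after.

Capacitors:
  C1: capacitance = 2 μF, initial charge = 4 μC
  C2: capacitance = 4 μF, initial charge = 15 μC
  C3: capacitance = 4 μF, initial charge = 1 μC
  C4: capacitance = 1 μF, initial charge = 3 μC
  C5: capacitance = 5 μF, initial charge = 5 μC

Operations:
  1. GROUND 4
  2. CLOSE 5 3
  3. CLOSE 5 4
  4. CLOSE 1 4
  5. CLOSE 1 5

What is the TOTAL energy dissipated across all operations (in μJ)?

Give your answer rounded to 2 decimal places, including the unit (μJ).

Answer: 6.67 μJ

Derivation:
Initial: C1(2μF, Q=4μC, V=2.00V), C2(4μF, Q=15μC, V=3.75V), C3(4μF, Q=1μC, V=0.25V), C4(1μF, Q=3μC, V=3.00V), C5(5μF, Q=5μC, V=1.00V)
Op 1: GROUND 4: Q4=0; energy lost=4.500
Op 2: CLOSE 5-3: Q_total=6.00, C_total=9.00, V=0.67; Q5=3.33, Q3=2.67; dissipated=0.625
Op 3: CLOSE 5-4: Q_total=3.33, C_total=6.00, V=0.56; Q5=2.78, Q4=0.56; dissipated=0.185
Op 4: CLOSE 1-4: Q_total=4.56, C_total=3.00, V=1.52; Q1=3.04, Q4=1.52; dissipated=0.695
Op 5: CLOSE 1-5: Q_total=5.81, C_total=7.00, V=0.83; Q1=1.66, Q5=4.15; dissipated=0.662
Total dissipated: 6.668 μJ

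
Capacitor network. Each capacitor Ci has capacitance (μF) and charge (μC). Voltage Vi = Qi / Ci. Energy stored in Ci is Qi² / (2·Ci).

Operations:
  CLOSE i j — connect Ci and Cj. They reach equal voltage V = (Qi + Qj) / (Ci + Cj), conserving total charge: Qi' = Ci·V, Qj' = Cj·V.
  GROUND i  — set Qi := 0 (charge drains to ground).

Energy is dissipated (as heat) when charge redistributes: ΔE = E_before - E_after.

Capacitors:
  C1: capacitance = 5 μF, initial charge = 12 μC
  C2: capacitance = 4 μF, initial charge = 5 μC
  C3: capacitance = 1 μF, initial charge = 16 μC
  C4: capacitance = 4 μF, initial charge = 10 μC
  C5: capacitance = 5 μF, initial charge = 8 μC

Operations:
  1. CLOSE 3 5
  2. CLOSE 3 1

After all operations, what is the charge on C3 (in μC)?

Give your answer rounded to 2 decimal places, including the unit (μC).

Answer: 2.67 μC

Derivation:
Initial: C1(5μF, Q=12μC, V=2.40V), C2(4μF, Q=5μC, V=1.25V), C3(1μF, Q=16μC, V=16.00V), C4(4μF, Q=10μC, V=2.50V), C5(5μF, Q=8μC, V=1.60V)
Op 1: CLOSE 3-5: Q_total=24.00, C_total=6.00, V=4.00; Q3=4.00, Q5=20.00; dissipated=86.400
Op 2: CLOSE 3-1: Q_total=16.00, C_total=6.00, V=2.67; Q3=2.67, Q1=13.33; dissipated=1.067
Final charges: Q1=13.33, Q2=5.00, Q3=2.67, Q4=10.00, Q5=20.00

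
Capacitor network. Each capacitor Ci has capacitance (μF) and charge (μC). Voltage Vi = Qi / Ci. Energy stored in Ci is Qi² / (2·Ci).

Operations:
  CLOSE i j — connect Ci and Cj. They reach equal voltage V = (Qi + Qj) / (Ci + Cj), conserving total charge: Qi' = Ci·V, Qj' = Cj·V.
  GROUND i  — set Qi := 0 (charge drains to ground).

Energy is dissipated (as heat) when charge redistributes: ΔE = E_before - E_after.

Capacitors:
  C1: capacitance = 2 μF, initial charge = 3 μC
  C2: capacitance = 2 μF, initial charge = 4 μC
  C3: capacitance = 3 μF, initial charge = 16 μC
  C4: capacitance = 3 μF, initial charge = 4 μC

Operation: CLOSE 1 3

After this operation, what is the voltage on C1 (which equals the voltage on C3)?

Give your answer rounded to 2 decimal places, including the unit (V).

Answer: 3.80 V

Derivation:
Initial: C1(2μF, Q=3μC, V=1.50V), C2(2μF, Q=4μC, V=2.00V), C3(3μF, Q=16μC, V=5.33V), C4(3μF, Q=4μC, V=1.33V)
Op 1: CLOSE 1-3: Q_total=19.00, C_total=5.00, V=3.80; Q1=7.60, Q3=11.40; dissipated=8.817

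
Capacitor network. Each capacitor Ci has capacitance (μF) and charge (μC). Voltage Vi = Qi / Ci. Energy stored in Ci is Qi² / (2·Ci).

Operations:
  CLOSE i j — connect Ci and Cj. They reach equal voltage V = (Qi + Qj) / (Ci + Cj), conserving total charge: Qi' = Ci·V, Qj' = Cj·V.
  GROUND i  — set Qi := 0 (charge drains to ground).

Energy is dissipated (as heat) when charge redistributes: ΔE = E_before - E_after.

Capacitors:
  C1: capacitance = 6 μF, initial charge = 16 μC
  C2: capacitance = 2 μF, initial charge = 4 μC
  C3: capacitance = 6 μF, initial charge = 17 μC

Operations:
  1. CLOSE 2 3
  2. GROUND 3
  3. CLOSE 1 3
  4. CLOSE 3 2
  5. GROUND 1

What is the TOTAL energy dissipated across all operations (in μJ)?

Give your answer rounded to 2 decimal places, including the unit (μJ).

Answer: 38.44 μJ

Derivation:
Initial: C1(6μF, Q=16μC, V=2.67V), C2(2μF, Q=4μC, V=2.00V), C3(6μF, Q=17μC, V=2.83V)
Op 1: CLOSE 2-3: Q_total=21.00, C_total=8.00, V=2.62; Q2=5.25, Q3=15.75; dissipated=0.521
Op 2: GROUND 3: Q3=0; energy lost=20.672
Op 3: CLOSE 1-3: Q_total=16.00, C_total=12.00, V=1.33; Q1=8.00, Q3=8.00; dissipated=10.667
Op 4: CLOSE 3-2: Q_total=13.25, C_total=8.00, V=1.66; Q3=9.94, Q2=3.31; dissipated=1.251
Op 5: GROUND 1: Q1=0; energy lost=5.333
Total dissipated: 38.444 μJ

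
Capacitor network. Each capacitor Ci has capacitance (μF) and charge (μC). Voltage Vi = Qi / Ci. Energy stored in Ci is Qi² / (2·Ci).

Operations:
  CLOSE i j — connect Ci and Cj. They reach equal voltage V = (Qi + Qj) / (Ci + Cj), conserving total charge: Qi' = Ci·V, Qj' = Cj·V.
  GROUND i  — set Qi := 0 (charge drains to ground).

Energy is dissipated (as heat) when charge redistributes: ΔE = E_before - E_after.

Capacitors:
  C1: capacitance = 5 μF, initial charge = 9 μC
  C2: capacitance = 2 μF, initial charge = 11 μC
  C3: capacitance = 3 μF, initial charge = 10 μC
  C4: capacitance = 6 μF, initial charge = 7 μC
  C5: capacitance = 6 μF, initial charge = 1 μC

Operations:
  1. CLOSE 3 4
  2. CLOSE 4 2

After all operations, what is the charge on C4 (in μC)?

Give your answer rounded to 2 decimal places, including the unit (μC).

Initial: C1(5μF, Q=9μC, V=1.80V), C2(2μF, Q=11μC, V=5.50V), C3(3μF, Q=10μC, V=3.33V), C4(6μF, Q=7μC, V=1.17V), C5(6μF, Q=1μC, V=0.17V)
Op 1: CLOSE 3-4: Q_total=17.00, C_total=9.00, V=1.89; Q3=5.67, Q4=11.33; dissipated=4.694
Op 2: CLOSE 4-2: Q_total=22.33, C_total=8.00, V=2.79; Q4=16.75, Q2=5.58; dissipated=9.780
Final charges: Q1=9.00, Q2=5.58, Q3=5.67, Q4=16.75, Q5=1.00

Answer: 16.75 μC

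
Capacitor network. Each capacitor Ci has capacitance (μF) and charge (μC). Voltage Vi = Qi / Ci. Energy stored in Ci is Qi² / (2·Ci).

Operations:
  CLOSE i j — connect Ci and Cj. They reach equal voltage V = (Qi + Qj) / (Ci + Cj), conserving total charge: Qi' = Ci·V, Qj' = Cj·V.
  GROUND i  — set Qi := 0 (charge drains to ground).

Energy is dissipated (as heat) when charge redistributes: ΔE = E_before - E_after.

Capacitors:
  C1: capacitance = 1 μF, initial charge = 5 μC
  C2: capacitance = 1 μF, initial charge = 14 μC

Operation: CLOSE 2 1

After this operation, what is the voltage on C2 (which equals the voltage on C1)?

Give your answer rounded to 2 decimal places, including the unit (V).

Answer: 9.50 V

Derivation:
Initial: C1(1μF, Q=5μC, V=5.00V), C2(1μF, Q=14μC, V=14.00V)
Op 1: CLOSE 2-1: Q_total=19.00, C_total=2.00, V=9.50; Q2=9.50, Q1=9.50; dissipated=20.250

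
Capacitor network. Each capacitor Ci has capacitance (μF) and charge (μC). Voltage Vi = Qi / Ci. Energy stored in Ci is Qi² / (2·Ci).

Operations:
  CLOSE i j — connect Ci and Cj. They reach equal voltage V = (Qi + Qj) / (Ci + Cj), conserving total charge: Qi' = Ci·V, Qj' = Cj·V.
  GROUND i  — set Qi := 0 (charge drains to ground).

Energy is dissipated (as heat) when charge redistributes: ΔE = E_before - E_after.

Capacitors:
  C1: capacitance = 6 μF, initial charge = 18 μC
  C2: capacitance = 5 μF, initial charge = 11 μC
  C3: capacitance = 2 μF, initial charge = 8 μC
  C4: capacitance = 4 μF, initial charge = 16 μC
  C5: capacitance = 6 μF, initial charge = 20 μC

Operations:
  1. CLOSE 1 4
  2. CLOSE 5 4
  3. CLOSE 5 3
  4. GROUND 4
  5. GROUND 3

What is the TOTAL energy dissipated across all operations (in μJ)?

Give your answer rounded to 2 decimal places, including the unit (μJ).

Initial: C1(6μF, Q=18μC, V=3.00V), C2(5μF, Q=11μC, V=2.20V), C3(2μF, Q=8μC, V=4.00V), C4(4μF, Q=16μC, V=4.00V), C5(6μF, Q=20μC, V=3.33V)
Op 1: CLOSE 1-4: Q_total=34.00, C_total=10.00, V=3.40; Q1=20.40, Q4=13.60; dissipated=1.200
Op 2: CLOSE 5-4: Q_total=33.60, C_total=10.00, V=3.36; Q5=20.16, Q4=13.44; dissipated=0.005
Op 3: CLOSE 5-3: Q_total=28.16, C_total=8.00, V=3.52; Q5=21.12, Q3=7.04; dissipated=0.307
Op 4: GROUND 4: Q4=0; energy lost=22.579
Op 5: GROUND 3: Q3=0; energy lost=12.390
Total dissipated: 36.482 μJ

Answer: 36.48 μJ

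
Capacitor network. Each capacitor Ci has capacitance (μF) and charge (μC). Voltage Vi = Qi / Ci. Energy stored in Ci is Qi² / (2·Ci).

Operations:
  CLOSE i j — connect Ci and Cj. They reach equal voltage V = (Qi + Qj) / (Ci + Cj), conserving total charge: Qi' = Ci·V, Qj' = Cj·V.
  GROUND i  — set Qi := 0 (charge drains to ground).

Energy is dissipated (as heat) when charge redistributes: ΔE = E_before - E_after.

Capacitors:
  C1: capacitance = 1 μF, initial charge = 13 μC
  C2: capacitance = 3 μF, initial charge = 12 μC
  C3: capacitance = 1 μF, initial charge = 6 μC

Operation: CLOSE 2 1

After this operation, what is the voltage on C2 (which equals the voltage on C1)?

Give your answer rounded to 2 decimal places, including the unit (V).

Initial: C1(1μF, Q=13μC, V=13.00V), C2(3μF, Q=12μC, V=4.00V), C3(1μF, Q=6μC, V=6.00V)
Op 1: CLOSE 2-1: Q_total=25.00, C_total=4.00, V=6.25; Q2=18.75, Q1=6.25; dissipated=30.375

Answer: 6.25 V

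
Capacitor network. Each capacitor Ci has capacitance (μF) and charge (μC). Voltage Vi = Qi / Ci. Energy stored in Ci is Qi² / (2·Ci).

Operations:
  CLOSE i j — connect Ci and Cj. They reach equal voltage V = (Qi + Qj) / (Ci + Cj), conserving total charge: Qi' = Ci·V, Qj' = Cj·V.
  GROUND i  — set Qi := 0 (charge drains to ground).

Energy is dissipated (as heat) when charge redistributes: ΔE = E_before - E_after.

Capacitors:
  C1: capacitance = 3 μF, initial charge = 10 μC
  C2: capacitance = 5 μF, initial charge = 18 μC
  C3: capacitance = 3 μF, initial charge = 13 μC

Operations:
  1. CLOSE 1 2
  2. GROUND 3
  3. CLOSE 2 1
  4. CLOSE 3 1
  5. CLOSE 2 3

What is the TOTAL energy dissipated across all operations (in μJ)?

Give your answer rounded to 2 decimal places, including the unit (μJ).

Answer: 40.29 μJ

Derivation:
Initial: C1(3μF, Q=10μC, V=3.33V), C2(5μF, Q=18μC, V=3.60V), C3(3μF, Q=13μC, V=4.33V)
Op 1: CLOSE 1-2: Q_total=28.00, C_total=8.00, V=3.50; Q1=10.50, Q2=17.50; dissipated=0.067
Op 2: GROUND 3: Q3=0; energy lost=28.167
Op 3: CLOSE 2-1: Q_total=28.00, C_total=8.00, V=3.50; Q2=17.50, Q1=10.50; dissipated=0.000
Op 4: CLOSE 3-1: Q_total=10.50, C_total=6.00, V=1.75; Q3=5.25, Q1=5.25; dissipated=9.188
Op 5: CLOSE 2-3: Q_total=22.75, C_total=8.00, V=2.84; Q2=14.22, Q3=8.53; dissipated=2.871
Total dissipated: 40.292 μJ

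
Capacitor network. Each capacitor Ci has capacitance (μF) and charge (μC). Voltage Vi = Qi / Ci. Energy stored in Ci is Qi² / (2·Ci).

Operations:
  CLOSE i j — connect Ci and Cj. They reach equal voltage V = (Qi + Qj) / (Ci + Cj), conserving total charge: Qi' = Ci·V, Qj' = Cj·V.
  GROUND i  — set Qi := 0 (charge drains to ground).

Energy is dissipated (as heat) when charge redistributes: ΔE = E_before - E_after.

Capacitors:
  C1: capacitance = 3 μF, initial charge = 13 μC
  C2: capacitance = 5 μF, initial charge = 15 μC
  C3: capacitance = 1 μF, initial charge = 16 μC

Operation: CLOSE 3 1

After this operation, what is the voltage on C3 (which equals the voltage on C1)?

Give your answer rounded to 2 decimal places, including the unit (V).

Answer: 7.25 V

Derivation:
Initial: C1(3μF, Q=13μC, V=4.33V), C2(5μF, Q=15μC, V=3.00V), C3(1μF, Q=16μC, V=16.00V)
Op 1: CLOSE 3-1: Q_total=29.00, C_total=4.00, V=7.25; Q3=7.25, Q1=21.75; dissipated=51.042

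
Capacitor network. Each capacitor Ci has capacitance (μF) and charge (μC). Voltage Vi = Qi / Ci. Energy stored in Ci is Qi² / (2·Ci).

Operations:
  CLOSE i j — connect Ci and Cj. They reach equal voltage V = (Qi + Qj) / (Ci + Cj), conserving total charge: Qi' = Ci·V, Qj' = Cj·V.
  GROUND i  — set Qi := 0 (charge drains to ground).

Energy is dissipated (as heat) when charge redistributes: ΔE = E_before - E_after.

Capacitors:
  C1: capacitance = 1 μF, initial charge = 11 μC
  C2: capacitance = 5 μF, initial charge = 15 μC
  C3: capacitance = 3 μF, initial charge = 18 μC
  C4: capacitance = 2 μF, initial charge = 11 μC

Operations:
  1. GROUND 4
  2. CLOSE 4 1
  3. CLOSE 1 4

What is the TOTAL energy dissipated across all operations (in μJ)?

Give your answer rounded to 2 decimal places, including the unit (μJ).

Answer: 70.58 μJ

Derivation:
Initial: C1(1μF, Q=11μC, V=11.00V), C2(5μF, Q=15μC, V=3.00V), C3(3μF, Q=18μC, V=6.00V), C4(2μF, Q=11μC, V=5.50V)
Op 1: GROUND 4: Q4=0; energy lost=30.250
Op 2: CLOSE 4-1: Q_total=11.00, C_total=3.00, V=3.67; Q4=7.33, Q1=3.67; dissipated=40.333
Op 3: CLOSE 1-4: Q_total=11.00, C_total=3.00, V=3.67; Q1=3.67, Q4=7.33; dissipated=0.000
Total dissipated: 70.583 μJ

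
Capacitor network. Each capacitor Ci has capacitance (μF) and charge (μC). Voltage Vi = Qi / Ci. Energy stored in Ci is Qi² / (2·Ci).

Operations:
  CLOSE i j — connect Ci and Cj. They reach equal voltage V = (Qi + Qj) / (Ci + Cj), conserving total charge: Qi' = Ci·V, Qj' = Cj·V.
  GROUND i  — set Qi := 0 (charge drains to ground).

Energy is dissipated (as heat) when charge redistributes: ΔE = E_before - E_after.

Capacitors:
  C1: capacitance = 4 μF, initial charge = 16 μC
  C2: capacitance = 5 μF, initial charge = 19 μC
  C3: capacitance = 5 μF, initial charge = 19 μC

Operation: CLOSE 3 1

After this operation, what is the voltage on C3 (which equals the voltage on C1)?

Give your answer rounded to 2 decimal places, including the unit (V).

Initial: C1(4μF, Q=16μC, V=4.00V), C2(5μF, Q=19μC, V=3.80V), C3(5μF, Q=19μC, V=3.80V)
Op 1: CLOSE 3-1: Q_total=35.00, C_total=9.00, V=3.89; Q3=19.44, Q1=15.56; dissipated=0.044

Answer: 3.89 V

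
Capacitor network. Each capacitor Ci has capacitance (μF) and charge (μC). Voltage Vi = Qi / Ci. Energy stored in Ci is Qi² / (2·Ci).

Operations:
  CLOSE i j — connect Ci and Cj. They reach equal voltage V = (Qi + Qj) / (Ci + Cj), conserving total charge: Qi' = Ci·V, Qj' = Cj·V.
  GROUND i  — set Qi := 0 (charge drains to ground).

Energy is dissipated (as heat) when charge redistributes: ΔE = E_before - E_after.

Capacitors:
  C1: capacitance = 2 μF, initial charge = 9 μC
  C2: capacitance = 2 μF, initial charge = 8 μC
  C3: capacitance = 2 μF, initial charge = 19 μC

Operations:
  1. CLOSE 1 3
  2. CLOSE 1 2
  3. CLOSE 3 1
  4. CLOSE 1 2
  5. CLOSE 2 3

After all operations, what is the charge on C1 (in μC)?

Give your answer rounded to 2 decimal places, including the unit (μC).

Answer: 11.75 μC

Derivation:
Initial: C1(2μF, Q=9μC, V=4.50V), C2(2μF, Q=8μC, V=4.00V), C3(2μF, Q=19μC, V=9.50V)
Op 1: CLOSE 1-3: Q_total=28.00, C_total=4.00, V=7.00; Q1=14.00, Q3=14.00; dissipated=12.500
Op 2: CLOSE 1-2: Q_total=22.00, C_total=4.00, V=5.50; Q1=11.00, Q2=11.00; dissipated=4.500
Op 3: CLOSE 3-1: Q_total=25.00, C_total=4.00, V=6.25; Q3=12.50, Q1=12.50; dissipated=1.125
Op 4: CLOSE 1-2: Q_total=23.50, C_total=4.00, V=5.88; Q1=11.75, Q2=11.75; dissipated=0.281
Op 5: CLOSE 2-3: Q_total=24.25, C_total=4.00, V=6.06; Q2=12.12, Q3=12.12; dissipated=0.070
Final charges: Q1=11.75, Q2=12.12, Q3=12.12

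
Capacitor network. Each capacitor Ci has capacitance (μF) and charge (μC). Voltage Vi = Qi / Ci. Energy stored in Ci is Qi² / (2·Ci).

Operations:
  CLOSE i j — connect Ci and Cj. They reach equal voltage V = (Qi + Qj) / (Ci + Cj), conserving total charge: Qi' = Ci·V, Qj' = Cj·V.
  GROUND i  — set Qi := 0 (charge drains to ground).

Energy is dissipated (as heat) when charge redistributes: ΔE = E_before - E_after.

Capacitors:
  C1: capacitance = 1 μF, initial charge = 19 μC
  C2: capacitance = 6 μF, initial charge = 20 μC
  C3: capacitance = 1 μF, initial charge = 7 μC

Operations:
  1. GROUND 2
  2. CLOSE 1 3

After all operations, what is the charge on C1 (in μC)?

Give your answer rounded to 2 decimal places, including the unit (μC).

Answer: 13.00 μC

Derivation:
Initial: C1(1μF, Q=19μC, V=19.00V), C2(6μF, Q=20μC, V=3.33V), C3(1μF, Q=7μC, V=7.00V)
Op 1: GROUND 2: Q2=0; energy lost=33.333
Op 2: CLOSE 1-3: Q_total=26.00, C_total=2.00, V=13.00; Q1=13.00, Q3=13.00; dissipated=36.000
Final charges: Q1=13.00, Q2=0.00, Q3=13.00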